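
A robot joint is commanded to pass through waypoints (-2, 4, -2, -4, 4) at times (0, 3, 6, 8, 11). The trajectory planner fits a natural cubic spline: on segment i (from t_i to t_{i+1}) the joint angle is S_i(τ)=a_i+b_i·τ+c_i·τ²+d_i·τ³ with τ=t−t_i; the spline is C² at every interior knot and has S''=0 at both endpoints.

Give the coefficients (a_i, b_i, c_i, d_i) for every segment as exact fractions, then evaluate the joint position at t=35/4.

Δ: Δ0=2, Δ1=-2, Δ2=-1, Δ3=8/3
row 1: diag=12, rhs=-24; c'=1/4, d'=-2
row 2: denom=10−3·1/4=37/4; d'=(6−3·-2)/(37/4)=48/37
row 3: denom=10−2·8/37=354/37; d'=(22−2·48/37)/(354/37)=359/177
back: M3=359/177
back: M2=48/37−8/37·359/177=152/177
back: M1=-2−1/4·152/177=-392/177
M: M0=0, M1=-392/177, M2=152/177, M3=359/177, M4=0
seg 0: a=-2, c=M0/2=0, d=(M1−M0)/(6·3)=-196/1593, b=Δ0−h0·(2M0+M1)/6=550/177
seg 1: a=4, c=M1/2=-196/177, d=(M2−M1)/(6·3)=272/1593, b=Δ1−h1·(2M1+M2)/6=-38/177
seg 2: a=-2, c=M2/2=76/177, d=(M3−M2)/(6·2)=23/236, b=Δ2−h2·(2M2+M3)/6=-398/177
seg 3: a=-4, c=M3/2=359/354, d=(M4−M3)/(6·3)=-359/3186, b=Δ3−h3·(2M3+M4)/6=113/177
t_q=35/4 → seg 3, τ=3/4; S=-4+113/177·τ+359/354·τ²+-359/3186·τ³=-22643/7552

  seg 0: a=-2 b=550/177 c=0 d=-196/1593
  seg 1: a=4 b=-38/177 c=-196/177 d=272/1593
  seg 2: a=-2 b=-398/177 c=76/177 d=23/236
  seg 3: a=-4 b=113/177 c=359/354 d=-359/3186
S(35/4) = -22643/7552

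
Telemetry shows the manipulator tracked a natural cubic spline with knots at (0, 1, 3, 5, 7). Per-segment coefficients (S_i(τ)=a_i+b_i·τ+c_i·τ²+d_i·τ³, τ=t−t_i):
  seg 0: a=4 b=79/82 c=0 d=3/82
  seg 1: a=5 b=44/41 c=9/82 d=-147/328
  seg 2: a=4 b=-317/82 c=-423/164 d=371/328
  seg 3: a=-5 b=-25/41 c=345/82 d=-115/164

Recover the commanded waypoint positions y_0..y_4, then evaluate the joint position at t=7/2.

y_0=4 y_1=5 y_2=4 y_3=-5 y_4=5
S(7/2) = 4103/2624

y_0 = S_0(0) = a_0 = 4
y_1 = S_1(0) = a_1 = 5
y_2 = S_2(0) = a_2 = 4
y_3 = S_3(0) = a_3 = -5
y_4 = S_3(2) = 5
t_q=7/2 is in segment 2 (τ=1/2); S_2(τ)=4103/2624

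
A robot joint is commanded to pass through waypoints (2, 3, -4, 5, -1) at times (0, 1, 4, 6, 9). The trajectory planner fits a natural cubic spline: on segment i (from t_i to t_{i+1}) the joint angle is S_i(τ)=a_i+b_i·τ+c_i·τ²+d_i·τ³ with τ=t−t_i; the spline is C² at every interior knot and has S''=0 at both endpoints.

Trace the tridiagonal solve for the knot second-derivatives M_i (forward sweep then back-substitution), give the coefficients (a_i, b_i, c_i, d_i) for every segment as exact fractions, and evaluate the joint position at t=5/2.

  seg 0: a=2 b=207/113 c=0 d=-94/113
  seg 1: a=3 b=-75/113 c=-282/113 d=1972/3051
  seg 2: a=-4 b=205/113 c=1126/339 d=-2683/2712
  seg 3: a=5 b=2189/678 c=-3545/1356 d=3545/12204
S(5/2) = -323/226

Δ: Δ0=1, Δ1=-7/3, Δ2=9/2, Δ3=-2
row 1: diag=8, rhs=-20; c'=3/8, d'=-5/2
row 2: denom=10−3·3/8=71/8; d'=(41−3·-5/2)/(71/8)=388/71
row 3: denom=10−2·16/71=678/71; d'=(-39−2·388/71)/(678/71)=-3545/678
back: M3=-3545/678
back: M2=388/71−16/71·-3545/678=2252/339
back: M1=-5/2−3/8·2252/339=-564/113
M: M0=0, M1=-564/113, M2=2252/339, M3=-3545/678, M4=0
seg 0: a=2, c=M0/2=0, d=(M1−M0)/(6·1)=-94/113, b=Δ0−h0·(2M0+M1)/6=207/113
seg 1: a=3, c=M1/2=-282/113, d=(M2−M1)/(6·3)=1972/3051, b=Δ1−h1·(2M1+M2)/6=-75/113
seg 2: a=-4, c=M2/2=1126/339, d=(M3−M2)/(6·2)=-2683/2712, b=Δ2−h2·(2M2+M3)/6=205/113
seg 3: a=5, c=M3/2=-3545/1356, d=(M4−M3)/(6·3)=3545/12204, b=Δ3−h3·(2M3+M4)/6=2189/678
t_q=5/2 → seg 1, τ=3/2; S=3+-75/113·τ+-282/113·τ²+1972/3051·τ³=-323/226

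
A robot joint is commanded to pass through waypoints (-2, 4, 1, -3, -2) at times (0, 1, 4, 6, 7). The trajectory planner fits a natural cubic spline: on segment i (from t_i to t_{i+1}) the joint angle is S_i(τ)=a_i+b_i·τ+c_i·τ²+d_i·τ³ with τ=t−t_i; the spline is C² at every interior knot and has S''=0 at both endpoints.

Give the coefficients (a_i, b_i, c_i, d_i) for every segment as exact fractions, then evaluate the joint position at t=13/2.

Δ: Δ0=6, Δ1=-1, Δ2=-2, Δ3=1
row 1: diag=8, rhs=-42; c'=3/8, d'=-21/4
row 2: denom=10−3·3/8=71/8; d'=(-6−3·-21/4)/(71/8)=78/71
row 3: denom=6−2·16/71=394/71; d'=(18−2·78/71)/(394/71)=561/197
back: M3=561/197
back: M2=78/71−16/71·561/197=90/197
back: M1=-21/4−3/8·90/197=-1068/197
M: M0=0, M1=-1068/197, M2=90/197, M3=561/197, M4=0
seg 0: a=-2, c=M0/2=0, d=(M1−M0)/(6·1)=-178/197, b=Δ0−h0·(2M0+M1)/6=1360/197
seg 1: a=4, c=M1/2=-534/197, d=(M2−M1)/(6·3)=193/591, b=Δ1−h1·(2M1+M2)/6=826/197
seg 2: a=1, c=M2/2=45/197, d=(M3−M2)/(6·2)=157/788, b=Δ2−h2·(2M2+M3)/6=-641/197
seg 3: a=-3, c=M3/2=561/394, d=(M4−M3)/(6·1)=-187/394, b=Δ3−h3·(2M3+M4)/6=10/197
t_q=13/2 → seg 3, τ=1/2; S=-3+10/197·τ+561/394·τ²+-187/394·τ³=-8441/3152

  seg 0: a=-2 b=1360/197 c=0 d=-178/197
  seg 1: a=4 b=826/197 c=-534/197 d=193/591
  seg 2: a=1 b=-641/197 c=45/197 d=157/788
  seg 3: a=-3 b=10/197 c=561/394 d=-187/394
S(13/2) = -8441/3152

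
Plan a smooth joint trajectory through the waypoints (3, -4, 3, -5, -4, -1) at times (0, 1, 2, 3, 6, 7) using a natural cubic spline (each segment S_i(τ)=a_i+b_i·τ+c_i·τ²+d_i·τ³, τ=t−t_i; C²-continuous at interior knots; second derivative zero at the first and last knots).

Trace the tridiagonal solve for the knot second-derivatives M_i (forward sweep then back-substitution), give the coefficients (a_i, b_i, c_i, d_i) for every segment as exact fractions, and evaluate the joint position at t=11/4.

Δ: Δ0=-7, Δ1=7, Δ2=-8, Δ3=1/3, Δ4=3
row 1: diag=4, rhs=84; c'=1/4, d'=21
row 2: denom=4−1·1/4=15/4; d'=(-90−1·21)/(15/4)=-148/5
row 3: denom=8−1·4/15=116/15; d'=(50−1·-148/5)/(116/15)=597/58
row 4: denom=8−3·45/116=793/116; d'=(16−3·597/58)/(793/116)=-1726/793
back: M4=-1726/793
back: M3=597/58−45/116·-1726/793=8832/793
back: M2=-148/5−4/15·8832/793=-25828/793
back: M1=21−1/4·-25828/793=23110/793
M: M0=0, M1=23110/793, M2=-25828/793, M3=8832/793, M4=-1726/793, M5=0
seg 0: a=3, c=M0/2=0, d=(M1−M0)/(6·1)=11555/2379, b=Δ0−h0·(2M0+M1)/6=-28208/2379
seg 1: a=-4, c=M1/2=11555/793, d=(M2−M1)/(6·1)=-24469/2379, b=Δ1−h1·(2M1+M2)/6=6457/2379
seg 2: a=3, c=M2/2=-12914/793, d=(M3−M2)/(6·1)=17330/2379, b=Δ2−h2·(2M2+M3)/6=2380/2379
seg 3: a=-5, c=M3/2=4416/793, d=(M4−M3)/(6·3)=-5279/7137, b=Δ3−h3·(2M3+M4)/6=-1778/183
seg 4: a=-4, c=M4/2=-863/793, d=(M5−M4)/(6·1)=863/2379, b=Δ4−h4·(2M4+M5)/6=8863/2379
t_q=11/4 → seg 2, τ=3/4; S=3+2380/2379·τ+-12914/793·τ²+17330/2379·τ³=-59299/25376

  seg 0: a=3 b=-28208/2379 c=0 d=11555/2379
  seg 1: a=-4 b=6457/2379 c=11555/793 d=-24469/2379
  seg 2: a=3 b=2380/2379 c=-12914/793 d=17330/2379
  seg 3: a=-5 b=-1778/183 c=4416/793 d=-5279/7137
  seg 4: a=-4 b=8863/2379 c=-863/793 d=863/2379
S(11/4) = -59299/25376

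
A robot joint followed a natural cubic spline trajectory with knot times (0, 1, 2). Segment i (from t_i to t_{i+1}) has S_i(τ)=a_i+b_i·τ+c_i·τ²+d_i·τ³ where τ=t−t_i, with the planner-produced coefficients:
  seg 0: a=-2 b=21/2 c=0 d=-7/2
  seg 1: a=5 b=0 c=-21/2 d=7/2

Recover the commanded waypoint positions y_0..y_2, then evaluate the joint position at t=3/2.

y_0=-2 y_1=5 y_2=-2
S(3/2) = 45/16

y_0 = S_0(0) = a_0 = -2
y_1 = S_1(0) = a_1 = 5
y_2 = S_1(1) = -2
t_q=3/2 is in segment 1 (τ=1/2); S_1(τ)=45/16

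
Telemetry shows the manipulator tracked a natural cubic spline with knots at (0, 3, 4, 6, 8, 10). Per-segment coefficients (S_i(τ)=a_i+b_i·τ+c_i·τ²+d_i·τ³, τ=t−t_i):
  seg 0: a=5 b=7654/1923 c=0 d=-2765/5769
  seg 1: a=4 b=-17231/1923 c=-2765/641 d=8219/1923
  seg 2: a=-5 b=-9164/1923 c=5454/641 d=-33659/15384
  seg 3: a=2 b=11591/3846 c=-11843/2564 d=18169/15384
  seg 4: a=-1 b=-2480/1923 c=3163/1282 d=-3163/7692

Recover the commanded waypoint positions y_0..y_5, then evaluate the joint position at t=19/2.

y_0=5 y_1=4 y_2=-5 y_3=2 y_4=-1 y_5=3
S(19/2) = 25209/20512

y_0 = S_0(0) = a_0 = 5
y_1 = S_1(0) = a_1 = 4
y_2 = S_2(0) = a_2 = -5
y_3 = S_3(0) = a_3 = 2
y_4 = S_4(0) = a_4 = -1
y_5 = S_4(2) = 3
t_q=19/2 is in segment 4 (τ=3/2); S_4(τ)=25209/20512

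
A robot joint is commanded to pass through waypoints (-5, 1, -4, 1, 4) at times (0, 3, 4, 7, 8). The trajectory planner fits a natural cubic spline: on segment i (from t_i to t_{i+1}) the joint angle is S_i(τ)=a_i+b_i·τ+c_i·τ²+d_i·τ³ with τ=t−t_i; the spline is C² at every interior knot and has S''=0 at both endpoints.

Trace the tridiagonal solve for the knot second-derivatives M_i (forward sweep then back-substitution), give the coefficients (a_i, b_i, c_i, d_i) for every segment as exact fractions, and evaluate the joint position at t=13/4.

  seg 0: a=-5 b=2167/432 c=0 d=-1303/3888
  seg 1: a=1 b=-871/216 c=-1303/432 d=295/144
  seg 2: a=-4 b=-1693/432 c=169/54 d=-1643/3888
  seg 3: a=1 b=745/216 c=-97/144 d=97/432
S(13/4) = -1517/9216

Δ: Δ0=2, Δ1=-5, Δ2=5/3, Δ3=3
row 1: diag=8, rhs=-42; c'=1/8, d'=-21/4
row 2: denom=8−1·1/8=63/8; d'=(40−1·-21/4)/(63/8)=362/63
row 3: denom=8−3·8/21=48/7; d'=(8−3·362/63)/(48/7)=-97/72
back: M3=-97/72
back: M2=362/63−8/21·-97/72=169/27
back: M1=-21/4−1/8·169/27=-1303/216
M: M0=0, M1=-1303/216, M2=169/27, M3=-97/72, M4=0
seg 0: a=-5, c=M0/2=0, d=(M1−M0)/(6·3)=-1303/3888, b=Δ0−h0·(2M0+M1)/6=2167/432
seg 1: a=1, c=M1/2=-1303/432, d=(M2−M1)/(6·1)=295/144, b=Δ1−h1·(2M1+M2)/6=-871/216
seg 2: a=-4, c=M2/2=169/54, d=(M3−M2)/(6·3)=-1643/3888, b=Δ2−h2·(2M2+M3)/6=-1693/432
seg 3: a=1, c=M3/2=-97/144, d=(M4−M3)/(6·1)=97/432, b=Δ3−h3·(2M3+M4)/6=745/216
t_q=13/4 → seg 1, τ=1/4; S=1+-871/216·τ+-1303/432·τ²+295/144·τ³=-1517/9216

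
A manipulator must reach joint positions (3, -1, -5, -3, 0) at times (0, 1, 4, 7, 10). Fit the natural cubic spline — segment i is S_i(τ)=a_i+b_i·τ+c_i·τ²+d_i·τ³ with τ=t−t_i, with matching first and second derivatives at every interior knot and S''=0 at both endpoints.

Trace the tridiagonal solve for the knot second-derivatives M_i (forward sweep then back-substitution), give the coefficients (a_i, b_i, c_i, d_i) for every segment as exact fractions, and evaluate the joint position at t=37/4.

  seg 0: a=3 b=-1393/324 c=0 d=97/324
  seg 1: a=-1 b=-551/162 c=97/108 d=-203/2916
  seg 2: a=-5 b=35/324 c=22/81 d=-83/2916
  seg 3: a=-3 b=157/162 c=5/324 d=-5/2916
S(37/4) = -1753/2304

Δ: Δ0=-4, Δ1=-4/3, Δ2=2/3, Δ3=1
row 1: diag=8, rhs=16; c'=3/8, d'=2
row 2: denom=12−3·3/8=87/8; d'=(12−3·2)/(87/8)=16/29
row 3: denom=12−3·8/29=324/29; d'=(2−3·16/29)/(324/29)=5/162
back: M3=5/162
back: M2=16/29−8/29·5/162=44/81
back: M1=2−3/8·44/81=97/54
M: M0=0, M1=97/54, M2=44/81, M3=5/162, M4=0
seg 0: a=3, c=M0/2=0, d=(M1−M0)/(6·1)=97/324, b=Δ0−h0·(2M0+M1)/6=-1393/324
seg 1: a=-1, c=M1/2=97/108, d=(M2−M1)/(6·3)=-203/2916, b=Δ1−h1·(2M1+M2)/6=-551/162
seg 2: a=-5, c=M2/2=22/81, d=(M3−M2)/(6·3)=-83/2916, b=Δ2−h2·(2M2+M3)/6=35/324
seg 3: a=-3, c=M3/2=5/324, d=(M4−M3)/(6·3)=-5/2916, b=Δ3−h3·(2M3+M4)/6=157/162
t_q=37/4 → seg 3, τ=9/4; S=-3+157/162·τ+5/324·τ²+-5/2916·τ³=-1753/2304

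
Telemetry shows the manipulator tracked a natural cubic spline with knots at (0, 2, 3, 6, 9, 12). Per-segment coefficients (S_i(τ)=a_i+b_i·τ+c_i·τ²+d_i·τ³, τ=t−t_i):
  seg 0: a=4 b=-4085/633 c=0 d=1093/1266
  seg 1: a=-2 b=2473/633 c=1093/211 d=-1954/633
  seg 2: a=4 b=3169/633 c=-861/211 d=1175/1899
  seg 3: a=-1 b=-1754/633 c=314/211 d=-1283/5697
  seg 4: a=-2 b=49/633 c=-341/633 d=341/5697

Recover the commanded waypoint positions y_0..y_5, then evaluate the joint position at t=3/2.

y_0=4 y_1=-2 y_2=4 y_3=-1 y_4=-2 y_5=-5
S(3/2) = -9339/3376

y_0 = S_0(0) = a_0 = 4
y_1 = S_1(0) = a_1 = -2
y_2 = S_2(0) = a_2 = 4
y_3 = S_3(0) = a_3 = -1
y_4 = S_4(0) = a_4 = -2
y_5 = S_4(3) = -5
t_q=3/2 is in segment 0 (τ=3/2); S_0(τ)=-9339/3376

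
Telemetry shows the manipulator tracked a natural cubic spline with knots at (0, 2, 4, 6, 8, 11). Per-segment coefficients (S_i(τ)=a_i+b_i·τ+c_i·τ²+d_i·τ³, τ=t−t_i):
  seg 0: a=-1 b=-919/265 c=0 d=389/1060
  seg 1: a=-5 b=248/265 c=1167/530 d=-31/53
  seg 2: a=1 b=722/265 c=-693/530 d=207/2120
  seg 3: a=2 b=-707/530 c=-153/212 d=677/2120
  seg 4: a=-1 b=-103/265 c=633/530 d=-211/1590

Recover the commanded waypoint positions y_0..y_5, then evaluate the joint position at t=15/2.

y_0=-1 y_1=-5 y_2=1 y_3=2 y_4=-1 y_5=5
S(15/2) = -9277/16960

y_0 = S_0(0) = a_0 = -1
y_1 = S_1(0) = a_1 = -5
y_2 = S_2(0) = a_2 = 1
y_3 = S_3(0) = a_3 = 2
y_4 = S_4(0) = a_4 = -1
y_5 = S_4(3) = 5
t_q=15/2 is in segment 3 (τ=3/2); S_3(τ)=-9277/16960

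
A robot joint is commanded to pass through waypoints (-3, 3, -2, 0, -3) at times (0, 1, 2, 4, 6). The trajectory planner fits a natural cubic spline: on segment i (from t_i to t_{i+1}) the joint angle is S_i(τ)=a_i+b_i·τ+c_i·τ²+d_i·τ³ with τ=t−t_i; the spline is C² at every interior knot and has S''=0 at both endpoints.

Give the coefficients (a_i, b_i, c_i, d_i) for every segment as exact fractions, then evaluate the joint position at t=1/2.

  seg 0: a=-3 b=515/56 c=0 d=-179/56
  seg 1: a=3 b=-11/28 c=-537/56 d=279/56
  seg 2: a=-2 b=-37/8 c=75/14 d=-285/224
  seg 3: a=0 b=43/28 c=-255/112 d=85/224
S(1/2) = 537/448

Δ: Δ0=6, Δ1=-5, Δ2=1, Δ3=-3/2
row 1: diag=4, rhs=-66; c'=1/4, d'=-33/2
row 2: denom=6−1·1/4=23/4; d'=(36−1·-33/2)/(23/4)=210/23
row 3: denom=8−2·8/23=168/23; d'=(-15−2·210/23)/(168/23)=-255/56
back: M3=-255/56
back: M2=210/23−8/23·-255/56=75/7
back: M1=-33/2−1/4·75/7=-537/28
M: M0=0, M1=-537/28, M2=75/7, M3=-255/56, M4=0
seg 0: a=-3, c=M0/2=0, d=(M1−M0)/(6·1)=-179/56, b=Δ0−h0·(2M0+M1)/6=515/56
seg 1: a=3, c=M1/2=-537/56, d=(M2−M1)/(6·1)=279/56, b=Δ1−h1·(2M1+M2)/6=-11/28
seg 2: a=-2, c=M2/2=75/14, d=(M3−M2)/(6·2)=-285/224, b=Δ2−h2·(2M2+M3)/6=-37/8
seg 3: a=0, c=M3/2=-255/112, d=(M4−M3)/(6·2)=85/224, b=Δ3−h3·(2M3+M4)/6=43/28
t_q=1/2 → seg 0, τ=1/2; S=-3+515/56·τ+0·τ²+-179/56·τ³=537/448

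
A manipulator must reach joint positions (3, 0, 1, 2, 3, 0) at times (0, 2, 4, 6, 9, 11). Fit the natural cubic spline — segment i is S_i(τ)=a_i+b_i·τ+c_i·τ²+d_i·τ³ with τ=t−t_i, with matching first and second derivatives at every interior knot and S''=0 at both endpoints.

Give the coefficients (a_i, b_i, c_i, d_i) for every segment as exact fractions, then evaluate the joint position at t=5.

Δ: Δ0=-3/2, Δ1=1/2, Δ2=1/2, Δ3=1/3, Δ4=-3/2
row 1: diag=8, rhs=12; c'=1/4, d'=3/2
row 2: denom=8−2·1/4=15/2; d'=(0−2·3/2)/(15/2)=-2/5
row 3: denom=10−2·4/15=142/15; d'=(-1−2·-2/5)/(142/15)=-3/142
row 4: denom=10−3·45/142=1285/142; d'=(-11−3·-3/142)/(1285/142)=-1553/1285
back: M4=-1553/1285
back: M3=-3/142−45/142·-1553/1285=93/257
back: M2=-2/5−4/15·93/257=-638/1285
back: M1=3/2−1/4·-638/1285=2087/1285
M: M0=0, M1=2087/1285, M2=-638/1285, M3=93/257, M4=-1553/1285, M5=0
seg 0: a=3, c=M0/2=0, d=(M1−M0)/(6·2)=2087/15420, b=Δ0−h0·(2M0+M1)/6=-15739/7710
seg 1: a=0, c=M1/2=2087/2570, d=(M2−M1)/(6·2)=-545/3084, b=Δ1−h1·(2M1+M2)/6=-3217/7710
seg 2: a=1, c=M2/2=-319/1285, d=(M3−M2)/(6·2)=1103/15420, b=Δ2−h2·(2M2+M3)/6=5477/7710
seg 3: a=2, c=M3/2=93/514, d=(M4−M3)/(6·3)=-1009/11565, b=Δ3−h3·(2M3+M4)/6=4439/7710
seg 4: a=3, c=M4/2=-1553/2570, d=(M5−M4)/(6·2)=1553/15420, b=Δ4−h4·(2M4+M5)/6=-5353/7710
t_q=5 → seg 2, τ=1; S=1+5477/7710·τ+-319/1285·τ²+1103/15420·τ³=7883/5140

  seg 0: a=3 b=-15739/7710 c=0 d=2087/15420
  seg 1: a=0 b=-3217/7710 c=2087/2570 d=-545/3084
  seg 2: a=1 b=5477/7710 c=-319/1285 d=1103/15420
  seg 3: a=2 b=4439/7710 c=93/514 d=-1009/11565
  seg 4: a=3 b=-5353/7710 c=-1553/2570 d=1553/15420
S(5) = 7883/5140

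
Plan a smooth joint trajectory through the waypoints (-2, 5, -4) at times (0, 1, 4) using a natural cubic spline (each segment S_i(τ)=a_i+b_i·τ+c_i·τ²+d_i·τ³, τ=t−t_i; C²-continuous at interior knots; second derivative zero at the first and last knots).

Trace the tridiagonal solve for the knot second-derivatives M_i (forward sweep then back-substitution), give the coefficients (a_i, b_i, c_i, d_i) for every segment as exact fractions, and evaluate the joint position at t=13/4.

  seg 0: a=-2 b=33/4 c=0 d=-5/4
  seg 1: a=5 b=9/2 c=-15/4 d=5/12
S(13/4) = 227/256

Δ: Δ0=7, Δ1=-3
row 1: diag=8, rhs=-60; c'=3/8, d'=-15/2
back: M1=-15/2
M: M0=0, M1=-15/2, M2=0
seg 0: a=-2, c=M0/2=0, d=(M1−M0)/(6·1)=-5/4, b=Δ0−h0·(2M0+M1)/6=33/4
seg 1: a=5, c=M1/2=-15/4, d=(M2−M1)/(6·3)=5/12, b=Δ1−h1·(2M1+M2)/6=9/2
t_q=13/4 → seg 1, τ=9/4; S=5+9/2·τ+-15/4·τ²+5/12·τ³=227/256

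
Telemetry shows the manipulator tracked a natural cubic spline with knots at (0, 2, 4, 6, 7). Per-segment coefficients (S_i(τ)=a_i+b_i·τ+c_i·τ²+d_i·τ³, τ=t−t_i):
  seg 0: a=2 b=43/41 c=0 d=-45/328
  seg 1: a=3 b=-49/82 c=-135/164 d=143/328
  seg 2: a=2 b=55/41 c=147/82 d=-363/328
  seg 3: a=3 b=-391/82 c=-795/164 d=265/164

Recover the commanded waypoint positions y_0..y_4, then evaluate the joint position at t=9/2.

y_0=2 y_1=3 y_2=2 y_3=3 y_4=-5
S(9/2) = 7821/2624

y_0 = S_0(0) = a_0 = 2
y_1 = S_1(0) = a_1 = 3
y_2 = S_2(0) = a_2 = 2
y_3 = S_3(0) = a_3 = 3
y_4 = S_3(1) = -5
t_q=9/2 is in segment 2 (τ=1/2); S_2(τ)=7821/2624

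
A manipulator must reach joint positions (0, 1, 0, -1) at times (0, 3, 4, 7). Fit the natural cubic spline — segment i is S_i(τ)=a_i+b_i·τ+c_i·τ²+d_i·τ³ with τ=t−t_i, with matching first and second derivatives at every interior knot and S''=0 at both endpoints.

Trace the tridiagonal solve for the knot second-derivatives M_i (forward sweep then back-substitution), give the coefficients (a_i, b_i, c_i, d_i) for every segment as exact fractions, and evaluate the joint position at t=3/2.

Δ: Δ0=1/3, Δ1=-1, Δ2=-1/3
row 1: diag=8, rhs=-8; c'=1/8, d'=-1
row 2: denom=8−1·1/8=63/8; d'=(4−1·-1)/(63/8)=40/63
back: M2=40/63
back: M1=-1−1/8·40/63=-68/63
M: M0=0, M1=-68/63, M2=40/63, M3=0
seg 0: a=0, c=M0/2=0, d=(M1−M0)/(6·3)=-34/567, b=Δ0−h0·(2M0+M1)/6=55/63
seg 1: a=1, c=M1/2=-34/63, d=(M2−M1)/(6·1)=2/7, b=Δ1−h1·(2M1+M2)/6=-47/63
seg 2: a=0, c=M2/2=20/63, d=(M3−M2)/(6·3)=-20/567, b=Δ2−h2·(2M2+M3)/6=-61/63
t_q=3/2 → seg 0, τ=3/2; S=0+55/63·τ+0·τ²+-34/567·τ³=31/28

  seg 0: a=0 b=55/63 c=0 d=-34/567
  seg 1: a=1 b=-47/63 c=-34/63 d=2/7
  seg 2: a=0 b=-61/63 c=20/63 d=-20/567
S(3/2) = 31/28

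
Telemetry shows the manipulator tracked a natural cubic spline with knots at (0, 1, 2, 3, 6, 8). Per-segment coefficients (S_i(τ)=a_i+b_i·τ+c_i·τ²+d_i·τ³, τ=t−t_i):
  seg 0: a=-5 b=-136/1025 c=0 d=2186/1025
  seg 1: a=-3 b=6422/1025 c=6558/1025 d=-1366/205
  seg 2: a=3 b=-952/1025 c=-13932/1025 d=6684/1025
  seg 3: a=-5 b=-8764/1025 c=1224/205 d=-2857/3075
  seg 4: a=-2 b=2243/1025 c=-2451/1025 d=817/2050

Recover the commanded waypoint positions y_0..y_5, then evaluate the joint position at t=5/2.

y_0=-5 y_1=-3 y_2=3 y_3=-5 y_4=-2 y_5=-4
S(5/2) = -97/2050

y_0 = S_0(0) = a_0 = -5
y_1 = S_1(0) = a_1 = -3
y_2 = S_2(0) = a_2 = 3
y_3 = S_3(0) = a_3 = -5
y_4 = S_4(0) = a_4 = -2
y_5 = S_4(2) = -4
t_q=5/2 is in segment 2 (τ=1/2); S_2(τ)=-97/2050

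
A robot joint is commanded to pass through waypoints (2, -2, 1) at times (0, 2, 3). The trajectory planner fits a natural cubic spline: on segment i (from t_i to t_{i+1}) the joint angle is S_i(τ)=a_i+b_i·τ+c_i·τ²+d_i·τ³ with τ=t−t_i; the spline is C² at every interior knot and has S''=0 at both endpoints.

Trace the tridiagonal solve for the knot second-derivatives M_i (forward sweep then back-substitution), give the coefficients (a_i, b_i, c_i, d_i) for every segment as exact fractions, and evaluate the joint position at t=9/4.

  seg 0: a=2 b=-11/3 c=0 d=5/12
  seg 1: a=-2 b=4/3 c=5/2 d=-5/6
S(9/4) = -195/128

Δ: Δ0=-2, Δ1=3
row 1: diag=6, rhs=30; c'=1/6, d'=5
back: M1=5
M: M0=0, M1=5, M2=0
seg 0: a=2, c=M0/2=0, d=(M1−M0)/(6·2)=5/12, b=Δ0−h0·(2M0+M1)/6=-11/3
seg 1: a=-2, c=M1/2=5/2, d=(M2−M1)/(6·1)=-5/6, b=Δ1−h1·(2M1+M2)/6=4/3
t_q=9/4 → seg 1, τ=1/4; S=-2+4/3·τ+5/2·τ²+-5/6·τ³=-195/128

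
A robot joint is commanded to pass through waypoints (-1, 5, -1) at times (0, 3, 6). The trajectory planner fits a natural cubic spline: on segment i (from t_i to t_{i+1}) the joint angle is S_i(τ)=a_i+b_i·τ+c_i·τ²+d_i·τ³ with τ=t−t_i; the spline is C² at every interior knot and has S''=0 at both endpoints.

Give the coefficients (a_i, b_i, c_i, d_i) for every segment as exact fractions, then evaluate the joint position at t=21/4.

Δ: Δ0=2, Δ1=-2
row 1: diag=12, rhs=-24; c'=1/4, d'=-2
back: M1=-2
M: M0=0, M1=-2, M2=0
seg 0: a=-1, c=M0/2=0, d=(M1−M0)/(6·3)=-1/9, b=Δ0−h0·(2M0+M1)/6=3
seg 1: a=5, c=M1/2=-1, d=(M2−M1)/(6·3)=1/9, b=Δ1−h1·(2M1+M2)/6=0
t_q=21/4 → seg 1, τ=9/4; S=5+0·τ+-1·τ²+1/9·τ³=77/64

  seg 0: a=-1 b=3 c=0 d=-1/9
  seg 1: a=5 b=0 c=-1 d=1/9
S(21/4) = 77/64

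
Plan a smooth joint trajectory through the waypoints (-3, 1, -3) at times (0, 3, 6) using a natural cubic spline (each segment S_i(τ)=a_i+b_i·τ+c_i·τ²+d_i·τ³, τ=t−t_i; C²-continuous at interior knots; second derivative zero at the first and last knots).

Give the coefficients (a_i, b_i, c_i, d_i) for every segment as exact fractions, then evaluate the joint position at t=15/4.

Δ: Δ0=4/3, Δ1=-4/3
row 1: diag=12, rhs=-16; c'=1/4, d'=-4/3
back: M1=-4/3
M: M0=0, M1=-4/3, M2=0
seg 0: a=-3, c=M0/2=0, d=(M1−M0)/(6·3)=-2/27, b=Δ0−h0·(2M0+M1)/6=2
seg 1: a=1, c=M1/2=-2/3, d=(M2−M1)/(6·3)=2/27, b=Δ1−h1·(2M1+M2)/6=0
t_q=15/4 → seg 1, τ=3/4; S=1+0·τ+-2/3·τ²+2/27·τ³=21/32

  seg 0: a=-3 b=2 c=0 d=-2/27
  seg 1: a=1 b=0 c=-2/3 d=2/27
S(15/4) = 21/32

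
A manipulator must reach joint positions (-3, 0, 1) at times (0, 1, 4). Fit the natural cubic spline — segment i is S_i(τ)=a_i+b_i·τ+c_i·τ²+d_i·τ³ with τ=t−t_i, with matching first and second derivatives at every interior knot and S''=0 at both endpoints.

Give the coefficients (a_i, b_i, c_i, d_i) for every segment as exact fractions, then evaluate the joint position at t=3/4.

Δ: Δ0=3, Δ1=1/3
row 1: diag=8, rhs=-16; c'=3/8, d'=-2
back: M1=-2
M: M0=0, M1=-2, M2=0
seg 0: a=-3, c=M0/2=0, d=(M1−M0)/(6·1)=-1/3, b=Δ0−h0·(2M0+M1)/6=10/3
seg 1: a=0, c=M1/2=-1, d=(M2−M1)/(6·3)=1/9, b=Δ1−h1·(2M1+M2)/6=7/3
t_q=3/4 → seg 0, τ=3/4; S=-3+10/3·τ+0·τ²+-1/3·τ³=-41/64

  seg 0: a=-3 b=10/3 c=0 d=-1/3
  seg 1: a=0 b=7/3 c=-1 d=1/9
S(3/4) = -41/64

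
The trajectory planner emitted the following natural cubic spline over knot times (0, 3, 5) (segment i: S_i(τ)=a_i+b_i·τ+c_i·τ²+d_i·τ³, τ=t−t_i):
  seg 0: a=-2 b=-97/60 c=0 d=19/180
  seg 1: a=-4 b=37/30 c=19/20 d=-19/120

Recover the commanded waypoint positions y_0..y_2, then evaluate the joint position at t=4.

y_0 = S_0(0) = a_0 = -2
y_1 = S_1(0) = a_1 = -4
y_2 = S_1(2) = 1
t_q=4 is in segment 1 (τ=1); S_1(τ)=-79/40

y_0=-2 y_1=-4 y_2=1
S(4) = -79/40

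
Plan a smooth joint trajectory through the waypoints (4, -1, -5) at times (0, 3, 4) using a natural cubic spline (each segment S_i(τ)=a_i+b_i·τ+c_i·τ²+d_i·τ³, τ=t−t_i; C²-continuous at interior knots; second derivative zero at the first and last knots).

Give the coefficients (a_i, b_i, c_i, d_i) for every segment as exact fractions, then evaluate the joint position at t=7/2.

  seg 0: a=4 b=-19/24 c=0 d=-7/72
  seg 1: a=-1 b=-41/12 c=-7/8 d=7/24
S(7/2) = -185/64

Δ: Δ0=-5/3, Δ1=-4
row 1: diag=8, rhs=-14; c'=1/8, d'=-7/4
back: M1=-7/4
M: M0=0, M1=-7/4, M2=0
seg 0: a=4, c=M0/2=0, d=(M1−M0)/(6·3)=-7/72, b=Δ0−h0·(2M0+M1)/6=-19/24
seg 1: a=-1, c=M1/2=-7/8, d=(M2−M1)/(6·1)=7/24, b=Δ1−h1·(2M1+M2)/6=-41/12
t_q=7/2 → seg 1, τ=1/2; S=-1+-41/12·τ+-7/8·τ²+7/24·τ³=-185/64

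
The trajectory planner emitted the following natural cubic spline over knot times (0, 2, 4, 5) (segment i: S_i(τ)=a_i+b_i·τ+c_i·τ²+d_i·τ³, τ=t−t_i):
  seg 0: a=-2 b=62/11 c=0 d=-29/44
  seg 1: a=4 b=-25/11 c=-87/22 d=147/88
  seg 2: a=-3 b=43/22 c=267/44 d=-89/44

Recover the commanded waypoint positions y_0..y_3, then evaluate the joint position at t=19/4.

y_0 = S_0(0) = a_0 = -2
y_1 = S_1(0) = a_1 = 4
y_2 = S_2(0) = a_2 = -3
y_3 = S_2(1) = 3
t_q=19/4 is in segment 2 (τ=3/4); S_2(τ)=2889/2816

y_0=-2 y_1=4 y_2=-3 y_3=3
S(19/4) = 2889/2816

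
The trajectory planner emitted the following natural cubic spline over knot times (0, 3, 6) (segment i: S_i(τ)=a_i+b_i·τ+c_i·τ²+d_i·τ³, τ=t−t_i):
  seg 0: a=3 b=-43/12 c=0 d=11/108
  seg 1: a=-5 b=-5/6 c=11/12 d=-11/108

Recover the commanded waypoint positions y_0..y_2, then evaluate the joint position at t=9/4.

y_0=3 y_1=-5 y_2=-2
S(9/4) = -999/256

y_0 = S_0(0) = a_0 = 3
y_1 = S_1(0) = a_1 = -5
y_2 = S_1(3) = -2
t_q=9/4 is in segment 0 (τ=9/4); S_0(τ)=-999/256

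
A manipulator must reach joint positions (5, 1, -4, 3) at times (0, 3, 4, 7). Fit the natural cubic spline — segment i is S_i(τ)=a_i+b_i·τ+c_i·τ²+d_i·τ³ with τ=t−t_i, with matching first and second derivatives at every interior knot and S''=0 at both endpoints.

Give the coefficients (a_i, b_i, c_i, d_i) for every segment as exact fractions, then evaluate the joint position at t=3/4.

Δ: Δ0=-4/3, Δ1=-5, Δ2=7/3
row 1: diag=8, rhs=-22; c'=1/8, d'=-11/4
row 2: denom=8−1·1/8=63/8; d'=(44−1·-11/4)/(63/8)=374/63
back: M2=374/63
back: M1=-11/4−1/8·374/63=-220/63
M: M0=0, M1=-220/63, M2=374/63, M3=0
seg 0: a=5, c=M0/2=0, d=(M1−M0)/(6·3)=-110/567, b=Δ0−h0·(2M0+M1)/6=26/63
seg 1: a=1, c=M1/2=-110/63, d=(M2−M1)/(6·1)=11/7, b=Δ1−h1·(2M1+M2)/6=-304/63
seg 2: a=-4, c=M2/2=187/63, d=(M3−M2)/(6·3)=-187/567, b=Δ2−h2·(2M2+M3)/6=-227/63
t_q=3/4 → seg 0, τ=3/4; S=5+26/63·τ+0·τ²+-110/567·τ³=1171/224

  seg 0: a=5 b=26/63 c=0 d=-110/567
  seg 1: a=1 b=-304/63 c=-110/63 d=11/7
  seg 2: a=-4 b=-227/63 c=187/63 d=-187/567
S(3/4) = 1171/224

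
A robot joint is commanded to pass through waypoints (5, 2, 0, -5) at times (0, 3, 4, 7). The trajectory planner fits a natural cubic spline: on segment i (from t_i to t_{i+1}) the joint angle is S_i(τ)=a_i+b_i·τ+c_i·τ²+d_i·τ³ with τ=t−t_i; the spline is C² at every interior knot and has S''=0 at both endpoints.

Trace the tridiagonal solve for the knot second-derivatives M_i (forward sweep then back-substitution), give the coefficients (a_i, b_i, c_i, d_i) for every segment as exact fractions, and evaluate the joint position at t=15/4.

Δ: Δ0=-1, Δ1=-2, Δ2=-5/3
row 1: diag=8, rhs=-6; c'=1/8, d'=-3/4
row 2: denom=8−1·1/8=63/8; d'=(2−1·-3/4)/(63/8)=22/63
back: M2=22/63
back: M1=-3/4−1/8·22/63=-50/63
M: M0=0, M1=-50/63, M2=22/63, M3=0
seg 0: a=5, c=M0/2=0, d=(M1−M0)/(6·3)=-25/567, b=Δ0−h0·(2M0+M1)/6=-38/63
seg 1: a=2, c=M1/2=-25/63, d=(M2−M1)/(6·1)=4/21, b=Δ1−h1·(2M1+M2)/6=-113/63
seg 2: a=0, c=M2/2=11/63, d=(M3−M2)/(6·3)=-11/567, b=Δ2−h2·(2M2+M3)/6=-127/63
t_q=15/4 → seg 1, τ=3/4; S=2+-113/63·τ+-25/63·τ²+4/21·τ³=43/84

  seg 0: a=5 b=-38/63 c=0 d=-25/567
  seg 1: a=2 b=-113/63 c=-25/63 d=4/21
  seg 2: a=0 b=-127/63 c=11/63 d=-11/567
S(15/4) = 43/84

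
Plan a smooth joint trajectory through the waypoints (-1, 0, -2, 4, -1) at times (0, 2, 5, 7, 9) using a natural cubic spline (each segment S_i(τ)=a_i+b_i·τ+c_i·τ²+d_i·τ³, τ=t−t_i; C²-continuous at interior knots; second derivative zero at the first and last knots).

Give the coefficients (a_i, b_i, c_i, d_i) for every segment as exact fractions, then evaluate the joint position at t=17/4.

Δ: Δ0=1/2, Δ1=-2/3, Δ2=3, Δ3=-5/2
row 1: diag=10, rhs=-7; c'=3/10, d'=-7/10
row 2: denom=10−3·3/10=91/10; d'=(22−3·-7/10)/(91/10)=241/91
row 3: denom=8−2·20/91=688/91; d'=(-33−2·241/91)/(688/91)=-3485/688
back: M3=-3485/688
back: M2=241/91−20/91·-3485/688=647/172
back: M1=-7/10−3/10·647/172=-629/344
M: M0=0, M1=-629/344, M2=647/172, M3=-3485/688, M4=0
seg 0: a=-1, c=M0/2=0, d=(M1−M0)/(6·2)=-629/4128, b=Δ0−h0·(2M0+M1)/6=1145/1032
seg 1: a=0, c=M1/2=-629/688, d=(M2−M1)/(6·3)=641/2064, b=Δ1−h1·(2M1+M2)/6=-371/516
seg 2: a=-2, c=M2/2=647/344, d=(M3−M2)/(6·2)=-6073/8256, b=Δ2−h2·(2M2+M3)/6=4501/2064
seg 3: a=4, c=M3/2=-3485/1376, d=(M4−M3)/(6·2)=3485/8256, b=Δ3−h3·(2M3+M4)/6=905/1032
t_q=17/4 → seg 1, τ=9/4; S=0+-371/516·τ+-629/688·τ²+641/2064·τ³=-119265/44032

  seg 0: a=-1 b=1145/1032 c=0 d=-629/4128
  seg 1: a=0 b=-371/516 c=-629/688 d=641/2064
  seg 2: a=-2 b=4501/2064 c=647/344 d=-6073/8256
  seg 3: a=4 b=905/1032 c=-3485/1376 d=3485/8256
S(17/4) = -119265/44032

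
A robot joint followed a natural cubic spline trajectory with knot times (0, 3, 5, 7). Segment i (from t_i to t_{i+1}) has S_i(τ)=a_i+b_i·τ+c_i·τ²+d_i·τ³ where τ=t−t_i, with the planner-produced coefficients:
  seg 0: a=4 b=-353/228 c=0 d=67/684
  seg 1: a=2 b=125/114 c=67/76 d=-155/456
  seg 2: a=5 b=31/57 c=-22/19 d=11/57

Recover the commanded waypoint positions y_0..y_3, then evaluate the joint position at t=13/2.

y_0 = S_0(0) = a_0 = 4
y_1 = S_1(0) = a_1 = 2
y_2 = S_2(0) = a_2 = 5
y_3 = S_2(2) = 3
t_q=13/2 is in segment 2 (τ=3/2); S_2(τ)=587/152

y_0=4 y_1=2 y_2=5 y_3=3
S(13/2) = 587/152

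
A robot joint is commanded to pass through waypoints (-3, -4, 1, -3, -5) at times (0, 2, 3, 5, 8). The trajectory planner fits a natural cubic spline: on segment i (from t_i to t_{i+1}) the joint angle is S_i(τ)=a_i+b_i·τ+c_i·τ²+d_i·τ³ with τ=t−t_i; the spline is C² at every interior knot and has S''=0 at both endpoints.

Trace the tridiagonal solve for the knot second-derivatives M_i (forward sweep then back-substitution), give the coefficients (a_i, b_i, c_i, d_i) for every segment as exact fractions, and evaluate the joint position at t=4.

  seg 0: a=-3 b=-2773/978 c=0 d=571/978
  seg 1: a=-4 b=4079/978 c=571/163 d=-2615/978
  seg 2: a=1 b=1543/489 c=-1473/326 d=949/978
  seg 3: a=-3 b=-1601/489 c=425/326 d=-425/2934
S(4) = 99/163

Δ: Δ0=-1/2, Δ1=5, Δ2=-2, Δ3=-2/3
row 1: diag=6, rhs=33; c'=1/6, d'=11/2
row 2: denom=6−1·1/6=35/6; d'=(-42−1·11/2)/(35/6)=-57/7
row 3: denom=10−2·12/35=326/35; d'=(8−2·-57/7)/(326/35)=425/163
back: M3=425/163
back: M2=-57/7−12/35·425/163=-1473/163
back: M1=11/2−1/6·-1473/163=1142/163
M: M0=0, M1=1142/163, M2=-1473/163, M3=425/163, M4=0
seg 0: a=-3, c=M0/2=0, d=(M1−M0)/(6·2)=571/978, b=Δ0−h0·(2M0+M1)/6=-2773/978
seg 1: a=-4, c=M1/2=571/163, d=(M2−M1)/(6·1)=-2615/978, b=Δ1−h1·(2M1+M2)/6=4079/978
seg 2: a=1, c=M2/2=-1473/326, d=(M3−M2)/(6·2)=949/978, b=Δ2−h2·(2M2+M3)/6=1543/489
seg 3: a=-3, c=M3/2=425/326, d=(M4−M3)/(6·3)=-425/2934, b=Δ3−h3·(2M3+M4)/6=-1601/489
t_q=4 → seg 2, τ=1; S=1+1543/489·τ+-1473/326·τ²+949/978·τ³=99/163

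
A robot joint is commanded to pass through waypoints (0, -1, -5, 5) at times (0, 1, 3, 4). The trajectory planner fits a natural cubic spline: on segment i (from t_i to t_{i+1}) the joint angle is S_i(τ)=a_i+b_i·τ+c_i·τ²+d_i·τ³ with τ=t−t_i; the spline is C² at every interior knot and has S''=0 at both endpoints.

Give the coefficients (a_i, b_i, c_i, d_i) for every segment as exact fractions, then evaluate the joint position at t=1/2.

Δ: Δ0=-1, Δ1=-2, Δ2=10
row 1: diag=6, rhs=-6; c'=1/3, d'=-1
row 2: denom=6−2·1/3=16/3; d'=(72−2·-1)/(16/3)=111/8
back: M2=111/8
back: M1=-1−1/3·111/8=-45/8
M: M0=0, M1=-45/8, M2=111/8, M3=0
seg 0: a=0, c=M0/2=0, d=(M1−M0)/(6·1)=-15/16, b=Δ0−h0·(2M0+M1)/6=-1/16
seg 1: a=-1, c=M1/2=-45/16, d=(M2−M1)/(6·2)=13/8, b=Δ1−h1·(2M1+M2)/6=-23/8
seg 2: a=-5, c=M2/2=111/16, d=(M3−M2)/(6·1)=-37/16, b=Δ2−h2·(2M2+M3)/6=43/8
t_q=1/2 → seg 0, τ=1/2; S=0+-1/16·τ+0·τ²+-15/16·τ³=-19/128

  seg 0: a=0 b=-1/16 c=0 d=-15/16
  seg 1: a=-1 b=-23/8 c=-45/16 d=13/8
  seg 2: a=-5 b=43/8 c=111/16 d=-37/16
S(1/2) = -19/128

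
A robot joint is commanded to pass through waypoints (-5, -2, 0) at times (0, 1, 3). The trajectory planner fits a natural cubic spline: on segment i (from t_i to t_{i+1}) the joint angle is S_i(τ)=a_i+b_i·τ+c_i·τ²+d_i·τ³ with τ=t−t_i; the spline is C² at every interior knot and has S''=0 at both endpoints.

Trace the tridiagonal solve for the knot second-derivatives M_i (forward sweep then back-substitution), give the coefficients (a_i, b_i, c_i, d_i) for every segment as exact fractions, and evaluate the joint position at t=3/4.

Δ: Δ0=3, Δ1=1
row 1: diag=6, rhs=-12; c'=1/3, d'=-2
back: M1=-2
M: M0=0, M1=-2, M2=0
seg 0: a=-5, c=M0/2=0, d=(M1−M0)/(6·1)=-1/3, b=Δ0−h0·(2M0+M1)/6=10/3
seg 1: a=-2, c=M1/2=-1, d=(M2−M1)/(6·2)=1/6, b=Δ1−h1·(2M1+M2)/6=7/3
t_q=3/4 → seg 0, τ=3/4; S=-5+10/3·τ+0·τ²+-1/3·τ³=-169/64

  seg 0: a=-5 b=10/3 c=0 d=-1/3
  seg 1: a=-2 b=7/3 c=-1 d=1/6
S(3/4) = -169/64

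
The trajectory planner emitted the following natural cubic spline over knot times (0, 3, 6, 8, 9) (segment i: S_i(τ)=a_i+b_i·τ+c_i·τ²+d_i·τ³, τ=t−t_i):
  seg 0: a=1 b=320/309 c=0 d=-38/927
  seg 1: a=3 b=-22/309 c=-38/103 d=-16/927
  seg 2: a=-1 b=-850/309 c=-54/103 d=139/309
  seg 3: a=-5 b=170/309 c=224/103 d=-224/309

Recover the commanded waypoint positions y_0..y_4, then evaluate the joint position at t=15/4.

y_0 = S_0(0) = a_0 = 1
y_1 = S_1(0) = a_1 = 3
y_2 = S_2(0) = a_2 = -1
y_3 = S_3(0) = a_3 = -5
y_4 = S_3(1) = -3
t_q=15/4 is in segment 1 (τ=3/4); S_1(τ)=2251/824

y_0=1 y_1=3 y_2=-1 y_3=-5 y_4=-3
S(15/4) = 2251/824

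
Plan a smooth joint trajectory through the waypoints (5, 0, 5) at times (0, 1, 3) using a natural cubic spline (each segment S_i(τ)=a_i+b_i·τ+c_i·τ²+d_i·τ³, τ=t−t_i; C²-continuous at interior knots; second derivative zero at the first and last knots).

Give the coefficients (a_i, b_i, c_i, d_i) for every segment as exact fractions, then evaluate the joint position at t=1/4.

  seg 0: a=5 b=-25/4 c=0 d=5/4
  seg 1: a=0 b=-5/2 c=15/4 d=-5/8
S(1/4) = 885/256

Δ: Δ0=-5, Δ1=5/2
row 1: diag=6, rhs=45; c'=1/3, d'=15/2
back: M1=15/2
M: M0=0, M1=15/2, M2=0
seg 0: a=5, c=M0/2=0, d=(M1−M0)/(6·1)=5/4, b=Δ0−h0·(2M0+M1)/6=-25/4
seg 1: a=0, c=M1/2=15/4, d=(M2−M1)/(6·2)=-5/8, b=Δ1−h1·(2M1+M2)/6=-5/2
t_q=1/4 → seg 0, τ=1/4; S=5+-25/4·τ+0·τ²+5/4·τ³=885/256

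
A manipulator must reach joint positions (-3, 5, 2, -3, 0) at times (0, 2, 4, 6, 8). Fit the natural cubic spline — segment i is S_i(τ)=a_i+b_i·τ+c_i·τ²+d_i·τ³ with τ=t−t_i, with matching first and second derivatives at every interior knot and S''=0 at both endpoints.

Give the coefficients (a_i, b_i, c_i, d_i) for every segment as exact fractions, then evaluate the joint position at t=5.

Δ: Δ0=4, Δ1=-3/2, Δ2=-5/2, Δ3=3/2
row 1: diag=8, rhs=-33; c'=1/4, d'=-33/8
row 2: denom=8−2·1/4=15/2; d'=(-6−2·-33/8)/(15/2)=3/10
row 3: denom=8−2·4/15=112/15; d'=(24−2·3/10)/(112/15)=351/112
back: M3=351/112
back: M2=3/10−4/15·351/112=-15/28
back: M1=-33/8−1/4·-15/28=-447/112
M: M0=0, M1=-447/112, M2=-15/28, M3=351/112, M4=0
seg 0: a=-3, c=M0/2=0, d=(M1−M0)/(6·2)=-149/448, b=Δ0−h0·(2M0+M1)/6=597/112
seg 1: a=5, c=M1/2=-447/224, d=(M2−M1)/(6·2)=129/448, b=Δ1−h1·(2M1+M2)/6=75/56
seg 2: a=2, c=M2/2=-15/56, d=(M3−M2)/(6·2)=137/448, b=Δ2−h2·(2M2+M3)/6=-51/16
seg 3: a=-3, c=M3/2=351/224, d=(M4−M3)/(6·2)=-117/448, b=Δ3−h3·(2M3+M4)/6=-33/56
t_q=5 → seg 2, τ=1; S=2+-51/16·τ+-15/56·τ²+137/448·τ³=-515/448

  seg 0: a=-3 b=597/112 c=0 d=-149/448
  seg 1: a=5 b=75/56 c=-447/224 d=129/448
  seg 2: a=2 b=-51/16 c=-15/56 d=137/448
  seg 3: a=-3 b=-33/56 c=351/224 d=-117/448
S(5) = -515/448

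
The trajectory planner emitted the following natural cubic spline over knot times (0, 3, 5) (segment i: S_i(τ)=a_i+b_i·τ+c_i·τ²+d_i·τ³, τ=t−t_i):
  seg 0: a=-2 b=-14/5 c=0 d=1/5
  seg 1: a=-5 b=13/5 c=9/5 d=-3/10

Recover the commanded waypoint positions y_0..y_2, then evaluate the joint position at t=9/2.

y_0 = S_0(0) = a_0 = -2
y_1 = S_1(0) = a_1 = -5
y_2 = S_1(2) = 5
t_q=9/2 is in segment 1 (τ=3/2); S_1(τ)=31/16

y_0=-2 y_1=-5 y_2=5
S(9/2) = 31/16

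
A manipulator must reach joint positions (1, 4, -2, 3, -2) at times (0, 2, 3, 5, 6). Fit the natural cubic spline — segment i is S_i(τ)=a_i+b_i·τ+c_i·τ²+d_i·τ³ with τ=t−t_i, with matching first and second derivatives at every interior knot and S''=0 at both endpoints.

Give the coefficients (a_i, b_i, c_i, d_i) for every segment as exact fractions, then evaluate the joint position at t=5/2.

Δ: Δ0=3/2, Δ1=-6, Δ2=5/2, Δ3=-5
row 1: diag=6, rhs=-45; c'=1/6, d'=-15/2
row 2: denom=6−1·1/6=35/6; d'=(51−1·-15/2)/(35/6)=351/35
row 3: denom=6−2·12/35=186/35; d'=(-45−2·351/35)/(186/35)=-759/62
back: M3=-759/62
back: M2=351/35−12/35·-759/62=441/31
back: M1=-15/2−1/6·441/31=-306/31
M: M0=0, M1=-306/31, M2=441/31, M3=-759/62, M4=0
seg 0: a=1, c=M0/2=0, d=(M1−M0)/(6·2)=-51/62, b=Δ0−h0·(2M0+M1)/6=297/62
seg 1: a=4, c=M1/2=-153/31, d=(M2−M1)/(6·1)=249/62, b=Δ1−h1·(2M1+M2)/6=-315/62
seg 2: a=-2, c=M2/2=441/62, d=(M3−M2)/(6·2)=-547/248, b=Δ2−h2·(2M2+M3)/6=-90/31
seg 3: a=3, c=M3/2=-759/124, d=(M4−M3)/(6·1)=253/124, b=Δ3−h3·(2M3+M4)/6=-57/62
t_q=5/2 → seg 1, τ=1/2; S=4+-315/62·τ+-153/31·τ²+249/62·τ³=361/496

  seg 0: a=1 b=297/62 c=0 d=-51/62
  seg 1: a=4 b=-315/62 c=-153/31 d=249/62
  seg 2: a=-2 b=-90/31 c=441/62 d=-547/248
  seg 3: a=3 b=-57/62 c=-759/124 d=253/124
S(5/2) = 361/496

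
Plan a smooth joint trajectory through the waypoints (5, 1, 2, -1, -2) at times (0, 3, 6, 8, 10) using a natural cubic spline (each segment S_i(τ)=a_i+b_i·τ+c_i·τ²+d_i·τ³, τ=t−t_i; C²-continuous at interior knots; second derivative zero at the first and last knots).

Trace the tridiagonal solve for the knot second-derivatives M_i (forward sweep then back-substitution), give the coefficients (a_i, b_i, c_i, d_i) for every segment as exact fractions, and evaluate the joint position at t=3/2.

  seg 0: a=5 b=-55/28 c=0 d=53/756
  seg 1: a=1 b=-1/14 c=53/84 d=-125/756
  seg 2: a=2 b=-3/4 c=-6/7 d=27/112
  seg 3: a=-1 b=-9/7 c=33/56 d=-11/112
S(3/2) = 513/224

Δ: Δ0=-4/3, Δ1=1/3, Δ2=-3/2, Δ3=-1/2
row 1: diag=12, rhs=10; c'=1/4, d'=5/6
row 2: denom=10−3·1/4=37/4; d'=(-11−3·5/6)/(37/4)=-54/37
row 3: denom=8−2·8/37=280/37; d'=(6−2·-54/37)/(280/37)=33/28
back: M3=33/28
back: M2=-54/37−8/37·33/28=-12/7
back: M1=5/6−1/4·-12/7=53/42
M: M0=0, M1=53/42, M2=-12/7, M3=33/28, M4=0
seg 0: a=5, c=M0/2=0, d=(M1−M0)/(6·3)=53/756, b=Δ0−h0·(2M0+M1)/6=-55/28
seg 1: a=1, c=M1/2=53/84, d=(M2−M1)/(6·3)=-125/756, b=Δ1−h1·(2M1+M2)/6=-1/14
seg 2: a=2, c=M2/2=-6/7, d=(M3−M2)/(6·2)=27/112, b=Δ2−h2·(2M2+M3)/6=-3/4
seg 3: a=-1, c=M3/2=33/56, d=(M4−M3)/(6·2)=-11/112, b=Δ3−h3·(2M3+M4)/6=-9/7
t_q=3/2 → seg 0, τ=3/2; S=5+-55/28·τ+0·τ²+53/756·τ³=513/224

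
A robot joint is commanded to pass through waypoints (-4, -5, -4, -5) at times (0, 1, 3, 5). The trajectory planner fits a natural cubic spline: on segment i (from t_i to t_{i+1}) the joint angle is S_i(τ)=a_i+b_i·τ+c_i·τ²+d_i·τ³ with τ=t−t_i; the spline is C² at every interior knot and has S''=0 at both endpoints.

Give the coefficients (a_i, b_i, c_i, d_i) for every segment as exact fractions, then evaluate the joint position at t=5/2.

  seg 0: a=-4 b=-29/22 c=0 d=7/22
  seg 1: a=-5 b=-4/11 c=21/22 d=-23/88
  seg 2: a=-4 b=7/22 c=-27/44 d=9/88
S(5/2) = -3013/704

Δ: Δ0=-1, Δ1=1/2, Δ2=-1/2
row 1: diag=6, rhs=9; c'=1/3, d'=3/2
row 2: denom=8−2·1/3=22/3; d'=(-6−2·3/2)/(22/3)=-27/22
back: M2=-27/22
back: M1=3/2−1/3·-27/22=21/11
M: M0=0, M1=21/11, M2=-27/22, M3=0
seg 0: a=-4, c=M0/2=0, d=(M1−M0)/(6·1)=7/22, b=Δ0−h0·(2M0+M1)/6=-29/22
seg 1: a=-5, c=M1/2=21/22, d=(M2−M1)/(6·2)=-23/88, b=Δ1−h1·(2M1+M2)/6=-4/11
seg 2: a=-4, c=M2/2=-27/44, d=(M3−M2)/(6·2)=9/88, b=Δ2−h2·(2M2+M3)/6=7/22
t_q=5/2 → seg 1, τ=3/2; S=-5+-4/11·τ+21/22·τ²+-23/88·τ³=-3013/704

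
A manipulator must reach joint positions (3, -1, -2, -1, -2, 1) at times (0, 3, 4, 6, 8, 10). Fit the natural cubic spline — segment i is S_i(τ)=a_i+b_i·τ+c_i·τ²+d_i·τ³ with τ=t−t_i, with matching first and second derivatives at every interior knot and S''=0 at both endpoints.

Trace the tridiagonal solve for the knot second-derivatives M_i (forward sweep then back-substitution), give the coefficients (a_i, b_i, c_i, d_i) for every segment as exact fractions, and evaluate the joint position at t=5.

Δ: Δ0=-4/3, Δ1=-1, Δ2=1/2, Δ3=-1/2, Δ4=3/2
row 1: diag=8, rhs=2; c'=1/8, d'=1/4
row 2: denom=6−1·1/8=47/8; d'=(9−1·1/4)/(47/8)=70/47
row 3: denom=8−2·16/47=344/47; d'=(-6−2·70/47)/(344/47)=-211/172
row 4: denom=8−2·47/172=641/86; d'=(12−2·-211/172)/(641/86)=1243/641
back: M4=1243/641
back: M3=-211/172−47/172·1243/641=-1126/641
back: M2=70/47−16/47·-1126/641=1338/641
back: M1=1/4−1/8·1338/641=-7/641
M: M0=0, M1=-7/641, M2=1338/641, M3=-1126/641, M4=1243/641, M5=0
seg 0: a=3, c=M0/2=0, d=(M1−M0)/(6·3)=-7/11538, b=Δ0−h0·(2M0+M1)/6=-5107/3846
seg 1: a=-1, c=M1/2=-7/1282, d=(M2−M1)/(6·1)=1345/3846, b=Δ1−h1·(2M1+M2)/6=-2585/1923
seg 2: a=-2, c=M2/2=669/641, d=(M3−M2)/(6·2)=-616/1923, b=Δ2−h2·(2M2+M3)/6=-1177/3846
seg 3: a=-1, c=M3/2=-563/641, d=(M4−M3)/(6·2)=2369/7692, b=Δ3−h3·(2M3+M4)/6=95/3846
seg 4: a=-2, c=M4/2=1243/1282, d=(M5−M4)/(6·2)=-1243/7692, b=Δ4−h4·(2M4+M5)/6=797/3846
t_q=5 → seg 2, τ=1; S=-2+-1177/3846·τ+669/641·τ²+-616/1923·τ³=-2029/1282

  seg 0: a=3 b=-5107/3846 c=0 d=-7/11538
  seg 1: a=-1 b=-2585/1923 c=-7/1282 d=1345/3846
  seg 2: a=-2 b=-1177/3846 c=669/641 d=-616/1923
  seg 3: a=-1 b=95/3846 c=-563/641 d=2369/7692
  seg 4: a=-2 b=797/3846 c=1243/1282 d=-1243/7692
S(5) = -2029/1282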